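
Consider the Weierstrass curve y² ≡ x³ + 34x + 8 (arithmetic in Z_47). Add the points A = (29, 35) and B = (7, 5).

(35, 38)

(29, 35) + (7, 5). λ = (5 - 35)/(7 - 29) ≡ 17/25 mod 47. 25⁻¹ ≡ 32 (mod 47) since 25·32 = 800 ≡ 1, so λ ≡ 27.
  x = λ² - 29 - 7 = 729 - 36 ≡ 35; y = λ·(29 - 35) - 35 ≡ 38. → (35, 38)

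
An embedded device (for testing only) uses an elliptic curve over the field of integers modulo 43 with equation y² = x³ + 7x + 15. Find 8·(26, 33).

Write P = (26, 33).
Double-and-add on 8 = (1000)₂. Start with P = (26, 33) for the leading 1-bit.
double: tangent at (26, 33): λ = (3·26² + 7)/(2·33) ≡ 14/23. 23⁻¹ ≡ 15 (mod 43) since 23·15 = 345 ≡ 1, so λ ≡ 14·15 ≡ 38.
  x = λ² - 26 - 26 = 1444 - 52 ≡ 16; y = λ·(26 - 16) - 33 ≡ 3. → (16, 3)
double: tangent at (16, 3): λ = (3·16² + 7)/(2·3) ≡ 1/6. 6⁻¹ ≡ 36 (mod 43) since 6·36 = 216 ≡ 1, so λ ≡ 1·36 ≡ 36.
  x = λ² - 16 - 16 = 1296 - 32 ≡ 17; y = λ·(16 - 17) - 3 ≡ 4. → (17, 4)
double: tangent at (17, 4): λ = (3·17² + 7)/(2·4) ≡ 14/8. 8⁻¹ ≡ 27 (mod 43) since 8·27 = 216 ≡ 1, so λ ≡ 14·27 ≡ 34.
  x = λ² - 17 - 17 = 1156 - 34 ≡ 4; y = λ·(17 - 4) - 4 ≡ 8. → (4, 8)

(4, 8)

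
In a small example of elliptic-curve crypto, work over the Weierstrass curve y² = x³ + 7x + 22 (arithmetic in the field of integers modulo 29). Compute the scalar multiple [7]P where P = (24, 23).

(19, 5)

Repeated addition: build up to 7P.
2P: tangent at (24, 23): λ = (3·24² + 7)/(2·23) ≡ 24/17. 17⁻¹ ≡ 12 (mod 29) since 17·12 = 204 ≡ 1, so λ ≡ 24·12 ≡ 27.
  x = λ² - 24 - 24 = 729 - 48 ≡ 14; y = λ·(24 - 14) - 23 ≡ 15. → (14, 15)
3P: (14, 15) + (24, 23). λ = (23 - 15)/(24 - 14) ≡ 8/10 mod 29. 10⁻¹ ≡ 3 (mod 29), so λ ≡ 24.
  x = λ² - 14 - 24 = 576 - 38 ≡ 16; y = λ·(14 - 16) - 15 ≡ 24. → (16, 24)
4P: (16, 24) + (24, 23). λ = (23 - 24)/(24 - 16) ≡ 28/8 mod 29. 8⁻¹ ≡ 11 (mod 29), so λ ≡ 18.
  x = λ² - 16 - 24 = 324 - 40 ≡ 23; y = λ·(16 - 23) - 24 ≡ 24. → (23, 24)
5P: (23, 24) + (24, 23). λ = (23 - 24)/(24 - 23) ≡ 28/1 mod 29. 1⁻¹ ≡ 1 (mod 29), so λ ≡ 28.
  x = λ² - 23 - 24 = 784 - 47 ≡ 12; y = λ·(23 - 12) - 24 ≡ 23. → (12, 23)
6P: (12, 23) + (24, 23). λ = (23 - 23)/(24 - 12) ≡ 0/12 mod 29. 12⁻¹ ≡ 17 (mod 29) since 12·17 = 204 ≡ 1, so λ ≡ 0.
  x = λ² - 12 - 24 = 0 - 36 ≡ 22; y = λ·(12 - 22) - 23 ≡ 6. → (22, 6)
7P: (22, 6) + (24, 23). λ = (23 - 6)/(24 - 22) ≡ 17/2 mod 29. 2⁻¹ ≡ 15 (mod 29), so λ ≡ 23.
  x = λ² - 22 - 24 = 529 - 46 ≡ 19; y = λ·(22 - 19) - 6 ≡ 5. → (19, 5)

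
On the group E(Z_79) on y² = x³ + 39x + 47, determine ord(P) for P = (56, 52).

12

2P: tangent at (56, 52): λ = (3·56² + 39)/(2·52) ≡ 46/25. 25⁻¹ ≡ 19 (mod 79) since 25·19 = 475 ≡ 1, so λ ≡ 46·19 ≡ 5.
  x = λ² - 56 - 56 = 25 - 112 ≡ 71; y = λ·(56 - 71) - 52 ≡ 31. → (71, 31)
3P: (71, 31) + (56, 52). λ = (52 - 31)/(56 - 71) ≡ 21/64 mod 79. 64⁻¹ ≡ 21 (mod 79) since 64·21 = 1344 ≡ 1, so λ ≡ 46.
  x = λ² - 71 - 56 = 2116 - 127 ≡ 14; y = λ·(71 - 14) - 31 ≡ 63. → (14, 63)
4P: (14, 63) + (56, 52). λ = (52 - 63)/(56 - 14) ≡ 68/42 mod 79. 42⁻¹ ≡ 32 (mod 79), so λ ≡ 43.
  x = λ² - 14 - 56 = 1849 - 70 ≡ 41; y = λ·(14 - 41) - 63 ≡ 40. → (41, 40)
5P: (41, 40) + (56, 52). λ = (52 - 40)/(56 - 41) ≡ 12/15 mod 79. 15⁻¹ ≡ 58 (mod 79), so λ ≡ 64.
  x = λ² - 41 - 56 = 4096 - 97 ≡ 49; y = λ·(41 - 49) - 40 ≡ 1. → (49, 1)
6P: (49, 1) + (56, 52). λ = (52 - 1)/(56 - 49) ≡ 51/7 mod 79. 7⁻¹ ≡ 34 (mod 79), so λ ≡ 75.
  x = λ² - 49 - 56 = 5625 - 105 ≡ 69; y = λ·(49 - 69) - 1 ≡ 0. → (69, 0)
7P: (69, 0) + (56, 52). λ = (52 - 0)/(56 - 69) ≡ 52/66 mod 79. 66⁻¹ ≡ 6 (mod 79) since 66·6 = 396 ≡ 1, so λ ≡ 75.
  x = λ² - 69 - 56 = 5625 - 125 ≡ 49; y = λ·(69 - 49) - 0 ≡ 78. → (49, 78)
8P: (49, 78) + (56, 52). λ = (52 - 78)/(56 - 49) ≡ 53/7 mod 79. 7⁻¹ ≡ 34 (mod 79) since 7·34 = 238 ≡ 1, so λ ≡ 64.
  x = λ² - 49 - 56 = 4096 - 105 ≡ 41; y = λ·(49 - 41) - 78 ≡ 39. → (41, 39)
9P: (41, 39) + (56, 52). λ = (52 - 39)/(56 - 41) ≡ 13/15 mod 79. 15⁻¹ ≡ 58 (mod 79), so λ ≡ 43.
  x = λ² - 41 - 56 = 1849 - 97 ≡ 14; y = λ·(41 - 14) - 39 ≡ 16. → (14, 16)
10P: (14, 16) + (56, 52). λ = (52 - 16)/(56 - 14) ≡ 36/42 mod 79. 42⁻¹ ≡ 32 (mod 79), so λ ≡ 46.
  x = λ² - 14 - 56 = 2116 - 70 ≡ 71; y = λ·(14 - 71) - 16 ≡ 48. → (71, 48)
11P: (71, 48) + (56, 52). λ = (52 - 48)/(56 - 71) ≡ 4/64 mod 79. 64⁻¹ ≡ 21 (mod 79) since 64·21 = 1344 ≡ 1, so λ ≡ 5.
  x = λ² - 71 - 56 = 25 - 127 ≡ 56; y = λ·(71 - 56) - 48 ≡ 27. → (56, 27)
12P: (56, 27) + (56, 52): same x and y₁ ≡ -y₂, so the sum is O.
12P = O, so the order is 12.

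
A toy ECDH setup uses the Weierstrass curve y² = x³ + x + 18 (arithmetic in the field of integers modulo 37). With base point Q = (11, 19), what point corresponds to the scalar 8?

Repeated addition: build up to 8Q.
2Q: tangent at (11, 19): λ = (3·11² + 1)/(2·19) ≡ 31/1. 1⁻¹ ≡ 1 (mod 37), so λ ≡ 31·1 ≡ 31.
  x = λ² - 11 - 11 = 961 - 22 ≡ 14; y = λ·(11 - 14) - 19 ≡ 36. → (14, 36)
3Q: (14, 36) + (11, 19). λ = (19 - 36)/(11 - 14) ≡ 20/34 mod 37. 34⁻¹ ≡ 12 (mod 37) since 34·12 = 408 ≡ 1, so λ ≡ 18.
  x = λ² - 14 - 11 = 324 - 25 ≡ 3; y = λ·(14 - 3) - 36 ≡ 14. → (3, 14)
4Q: (3, 14) + (11, 19). λ = (19 - 14)/(11 - 3) ≡ 5/8 mod 37. 8⁻¹ ≡ 14 (mod 37), so λ ≡ 33.
  x = λ² - 3 - 11 = 1089 - 14 ≡ 2; y = λ·(3 - 2) - 14 ≡ 19. → (2, 19)
5Q: (2, 19) + (11, 19). λ = (19 - 19)/(11 - 2) ≡ 0/9 mod 37. 9⁻¹ ≡ 33 (mod 37), so λ ≡ 0.
  x = λ² - 2 - 11 = 0 - 13 ≡ 24; y = λ·(2 - 24) - 19 ≡ 18. → (24, 18)
6Q: (24, 18) + (11, 19). λ = (19 - 18)/(11 - 24) ≡ 1/24 mod 37. 24⁻¹ ≡ 17 (mod 37), so λ ≡ 17.
  x = λ² - 24 - 11 = 289 - 35 ≡ 32; y = λ·(24 - 32) - 18 ≡ 31. → (32, 31)
7Q: (32, 31) + (11, 19). λ = (19 - 31)/(11 - 32) ≡ 25/16 mod 37. 16⁻¹ ≡ 7 (mod 37), so λ ≡ 27.
  x = λ² - 32 - 11 = 729 - 43 ≡ 20; y = λ·(32 - 20) - 31 ≡ 34. → (20, 34)
8Q: (20, 34) + (11, 19). λ = (19 - 34)/(11 - 20) ≡ 22/28 mod 37. 28⁻¹ ≡ 4 (mod 37), so λ ≡ 14.
  x = λ² - 20 - 11 = 196 - 31 ≡ 17; y = λ·(20 - 17) - 34 ≡ 8. → (17, 8)

(17, 8)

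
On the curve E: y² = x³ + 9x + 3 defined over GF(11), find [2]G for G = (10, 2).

tangent at (10, 2): λ = (3·10² + 9)/(2·2) ≡ 1/4. 4⁻¹ ≡ 3 (mod 11) since 4·3 = 12 ≡ 1, so λ ≡ 1·3 ≡ 3.
  x = λ² - 10 - 10 = 9 - 20 ≡ 0; y = λ·(10 - 0) - 2 ≡ 6. → (0, 6)

(0, 6)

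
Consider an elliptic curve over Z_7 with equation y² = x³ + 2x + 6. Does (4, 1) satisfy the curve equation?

y² = 1² ≡ 1; x³ + 2x + 6 = 78 ≡ 1 (mod 7). 1 = 1.

yes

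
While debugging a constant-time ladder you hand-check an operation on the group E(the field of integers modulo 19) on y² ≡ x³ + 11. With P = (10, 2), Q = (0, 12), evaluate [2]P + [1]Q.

First 2P:
Repeated addition: build up to 2P.
2P: tangent at (10, 2): λ = (3·10² + 0)/(2·2) ≡ 15/4. 4⁻¹ ≡ 5 (mod 19) since 4·5 = 20 ≡ 1, so λ ≡ 15·5 ≡ 18.
  x = λ² - 10 - 10 = 324 - 20 ≡ 0; y = λ·(10 - 0) - 2 ≡ 7. → (0, 7)
2P = (0, 7).
Finally 2P + Q:
(0, 7) + (0, 12): same x and y₁ ≡ -y₂, so the sum is O.

O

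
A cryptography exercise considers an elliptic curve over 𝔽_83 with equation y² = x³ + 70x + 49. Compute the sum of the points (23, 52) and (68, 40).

(19, 41)

(23, 52) + (68, 40). λ = (40 - 52)/(68 - 23) ≡ 71/45 mod 83. 45⁻¹ ≡ 24 (mod 83), so λ ≡ 44.
  x = λ² - 23 - 68 = 1936 - 91 ≡ 19; y = λ·(23 - 19) - 52 ≡ 41. → (19, 41)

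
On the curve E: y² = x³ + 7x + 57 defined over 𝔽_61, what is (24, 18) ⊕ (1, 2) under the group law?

(24, 18) + (1, 2). λ = (2 - 18)/(1 - 24) ≡ 45/38 mod 61. 38⁻¹ ≡ 53 (mod 61), so λ ≡ 6.
  x = λ² - 24 - 1 = 36 - 25 ≡ 11; y = λ·(24 - 11) - 18 ≡ 60. → (11, 60)

(11, 60)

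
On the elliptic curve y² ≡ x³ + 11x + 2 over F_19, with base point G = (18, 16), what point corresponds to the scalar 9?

Double-and-add on 9 = (1001)₂. Start with G = (18, 16) for the leading 1-bit.
double: tangent at (18, 16): λ = (3·18² + 11)/(2·16) ≡ 14/13. 13⁻¹ ≡ 3 (mod 19), so λ ≡ 14·3 ≡ 4.
  x = λ² - 18 - 18 = 16 - 36 ≡ 18; y = λ·(18 - 18) - 16 ≡ 3. → (18, 3)
double: tangent at (18, 3): λ = (3·18² + 11)/(2·3) ≡ 14/6. 6⁻¹ ≡ 16 (mod 19), so λ ≡ 14·16 ≡ 15.
  x = λ² - 18 - 18 = 225 - 36 ≡ 18; y = λ·(18 - 18) - 3 ≡ 16. → (18, 16)
double: tangent at (18, 16): λ = (3·18² + 11)/(2·16) ≡ 14/13. 13⁻¹ ≡ 3 (mod 19), so λ ≡ 14·3 ≡ 4.
  x = λ² - 18 - 18 = 16 - 36 ≡ 18; y = λ·(18 - 18) - 16 ≡ 3. → (18, 3)
add G: (18, 3) + (18, 16): same x and y₁ ≡ -y₂, so the sum is ∞.

O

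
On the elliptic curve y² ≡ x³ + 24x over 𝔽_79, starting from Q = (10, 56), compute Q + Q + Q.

(4, 70)

Repeated addition: build up to 3Q.
2Q: tangent at (10, 56): λ = (3·10² + 24)/(2·56) ≡ 8/33. 33⁻¹ ≡ 12 (mod 79) since 33·12 = 396 ≡ 1, so λ ≡ 8·12 ≡ 17.
  x = λ² - 10 - 10 = 289 - 20 ≡ 32; y = λ·(10 - 32) - 56 ≡ 44. → (32, 44)
3Q: (32, 44) + (10, 56). λ = (56 - 44)/(10 - 32) ≡ 12/57 mod 79. 57⁻¹ ≡ 61 (mod 79), so λ ≡ 21.
  x = λ² - 32 - 10 = 441 - 42 ≡ 4; y = λ·(32 - 4) - 44 ≡ 70. → (4, 70)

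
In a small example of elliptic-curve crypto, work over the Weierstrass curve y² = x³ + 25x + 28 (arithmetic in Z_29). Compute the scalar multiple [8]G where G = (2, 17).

(0, 17)

Double-and-add on 8 = (1000)₂. Start with G = (2, 17) for the leading 1-bit.
double: tangent at (2, 17): λ = (3·2² + 25)/(2·17) ≡ 8/5. 5⁻¹ ≡ 6 (mod 29), so λ ≡ 8·6 ≡ 19.
  x = λ² - 2 - 2 = 361 - 4 ≡ 9; y = λ·(2 - 9) - 17 ≡ 24. → (9, 24)
double: tangent at (9, 24): λ = (3·9² + 25)/(2·24) ≡ 7/19. 19⁻¹ ≡ 26 (mod 29), so λ ≡ 7·26 ≡ 8.
  x = λ² - 9 - 9 = 64 - 18 ≡ 17; y = λ·(9 - 17) - 24 ≡ 28. → (17, 28)
double: tangent at (17, 28): λ = (3·17² + 25)/(2·28) ≡ 22/27. 27⁻¹ ≡ 14 (mod 29) since 27·14 = 378 ≡ 1, so λ ≡ 22·14 ≡ 18.
  x = λ² - 17 - 17 = 324 - 34 ≡ 0; y = λ·(17 - 0) - 28 ≡ 17. → (0, 17)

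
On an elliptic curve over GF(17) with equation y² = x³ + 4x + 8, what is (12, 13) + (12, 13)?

tangent at (12, 13): λ = (3·12² + 4)/(2·13) ≡ 11/9. 9⁻¹ ≡ 2 (mod 17) since 9·2 = 18 ≡ 1, so λ ≡ 11·2 ≡ 5.
  x = λ² - 12 - 12 = 25 - 24 ≡ 1; y = λ·(12 - 1) - 13 ≡ 8. → (1, 8)

(1, 8)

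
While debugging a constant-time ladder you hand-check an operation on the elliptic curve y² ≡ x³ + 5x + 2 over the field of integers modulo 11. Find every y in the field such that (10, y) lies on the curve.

x³ + 5x + 2 = 1052 ≡ 7 (mod 11).
7 is a non-residue mod 11; no y exists.

none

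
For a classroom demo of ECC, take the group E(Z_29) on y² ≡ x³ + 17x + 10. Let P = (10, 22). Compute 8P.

Double-and-add on 8 = (1000)₂. Start with P = (10, 22) for the leading 1-bit.
double: tangent at (10, 22): λ = (3·10² + 17)/(2·22) ≡ 27/15. 15⁻¹ ≡ 2 (mod 29) since 15·2 = 30 ≡ 1, so λ ≡ 27·2 ≡ 25.
  x = λ² - 10 - 10 = 625 - 20 ≡ 25; y = λ·(10 - 25) - 22 ≡ 9. → (25, 9)
double: tangent at (25, 9): λ = (3·25² + 17)/(2·9) ≡ 7/18. 18⁻¹ ≡ 21 (mod 29), so λ ≡ 7·21 ≡ 2.
  x = λ² - 25 - 25 = 4 - 50 ≡ 12; y = λ·(25 - 12) - 9 ≡ 17. → (12, 17)
double: tangent at (12, 17): λ = (3·12² + 17)/(2·17) ≡ 14/5. 5⁻¹ ≡ 6 (mod 29) since 5·6 = 30 ≡ 1, so λ ≡ 14·6 ≡ 26.
  x = λ² - 12 - 12 = 676 - 24 ≡ 14; y = λ·(12 - 14) - 17 ≡ 18. → (14, 18)

(14, 18)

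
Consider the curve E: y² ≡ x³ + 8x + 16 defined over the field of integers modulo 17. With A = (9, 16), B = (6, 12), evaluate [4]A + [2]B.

First 4A:
Double-and-add on 4 = (100)₂. Start with A = (9, 16) for the leading 1-bit.
double: tangent at (9, 16): λ = (3·9² + 8)/(2·16) ≡ 13/15. 15⁻¹ ≡ 8 (mod 17), so λ ≡ 13·8 ≡ 2.
  x = λ² - 9 - 9 = 4 - 18 ≡ 3; y = λ·(9 - 3) - 16 ≡ 13. → (3, 13)
double: tangent at (3, 13): λ = (3·3² + 8)/(2·13) ≡ 1/9. 9⁻¹ ≡ 2 (mod 17), so λ ≡ 1·2 ≡ 2.
  x = λ² - 3 - 3 = 4 - 6 ≡ 15; y = λ·(3 - 15) - 13 ≡ 14. → (15, 14)
4A = (15, 14).
Next 2B:
Repeated addition: build up to 2B.
2B: tangent at (6, 12): λ = (3·6² + 8)/(2·12) ≡ 14/7. 7⁻¹ ≡ 5 (mod 17) since 7·5 = 35 ≡ 1, so λ ≡ 14·5 ≡ 2.
  x = λ² - 6 - 6 = 4 - 12 ≡ 9; y = λ·(6 - 9) - 12 ≡ 16. → (9, 16)
2B = (9, 16).
Finally 4A + 2B:
(15, 14) + (9, 16). λ = (16 - 14)/(9 - 15) ≡ 2/11 mod 17. 11⁻¹ ≡ 14 (mod 17) since 11·14 = 154 ≡ 1, so λ ≡ 11.
  x = λ² - 15 - 9 = 121 - 24 ≡ 12; y = λ·(15 - 12) - 14 ≡ 2. → (12, 2)

(12, 2)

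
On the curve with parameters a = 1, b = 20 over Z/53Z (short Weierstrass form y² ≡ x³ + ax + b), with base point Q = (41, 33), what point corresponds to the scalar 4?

Repeated addition: build up to 4Q.
2Q: tangent at (41, 33): λ = (3·41² + 1)/(2·33) ≡ 9/13. 13⁻¹ ≡ 49 (mod 53), so λ ≡ 9·49 ≡ 17.
  x = λ² - 41 - 41 = 289 - 82 ≡ 48; y = λ·(41 - 48) - 33 ≡ 7. → (48, 7)
3Q: (48, 7) + (41, 33). λ = (33 - 7)/(41 - 48) ≡ 26/46 mod 53. 46⁻¹ ≡ 15 (mod 53) since 46·15 = 690 ≡ 1, so λ ≡ 19.
  x = λ² - 48 - 41 = 361 - 89 ≡ 7; y = λ·(48 - 7) - 7 ≡ 30. → (7, 30)
4Q: (7, 30) + (41, 33). λ = (33 - 30)/(41 - 7) ≡ 3/34 mod 53. 34⁻¹ ≡ 39 (mod 53) since 34·39 = 1326 ≡ 1, so λ ≡ 11.
  x = λ² - 7 - 41 = 121 - 48 ≡ 20; y = λ·(7 - 20) - 30 ≡ 39. → (20, 39)

(20, 39)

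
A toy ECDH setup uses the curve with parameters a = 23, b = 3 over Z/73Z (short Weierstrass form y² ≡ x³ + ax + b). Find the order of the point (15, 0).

2P: (15, 0) + (15, 0): same x and y₁ ≡ -y₂, so the sum is O.
2P = O, so the order is 2.

2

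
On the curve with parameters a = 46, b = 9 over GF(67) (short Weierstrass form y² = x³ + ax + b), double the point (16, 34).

tangent at (16, 34): λ = (3·16² + 46)/(2·34) ≡ 10/1. 1⁻¹ ≡ 1 (mod 67), so λ ≡ 10·1 ≡ 10.
  x = λ² - 16 - 16 = 100 - 32 ≡ 1; y = λ·(16 - 1) - 34 ≡ 49. → (1, 49)

(1, 49)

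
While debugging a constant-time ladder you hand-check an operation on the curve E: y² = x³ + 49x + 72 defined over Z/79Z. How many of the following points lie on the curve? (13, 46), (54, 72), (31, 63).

3

(13, 46): 46² ≡ 62, rhs ≡ 62 → on.
(54, 72): 72² ≡ 49, rhs ≡ 49 → on.
(31, 63): 63² ≡ 19, rhs ≡ 19 → on.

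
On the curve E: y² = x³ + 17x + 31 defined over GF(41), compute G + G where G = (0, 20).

(2, 14)

tangent at (0, 20): λ = (3·0² + 17)/(2·20) ≡ 17/40. 40⁻¹ ≡ 40 (mod 41) since 40·40 = 1600 ≡ 1, so λ ≡ 17·40 ≡ 24.
  x = λ² - 0 - 0 = 576 - 0 ≡ 2; y = λ·(0 - 2) - 20 ≡ 14. → (2, 14)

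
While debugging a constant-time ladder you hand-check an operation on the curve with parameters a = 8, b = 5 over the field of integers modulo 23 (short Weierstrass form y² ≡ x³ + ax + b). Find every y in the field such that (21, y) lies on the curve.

x³ + 8x + 5 = 9434 ≡ 4 (mod 23).
Square roots of 4 mod 23: 2 and 21 (since 2² = 4 ≡ 4).

2, 21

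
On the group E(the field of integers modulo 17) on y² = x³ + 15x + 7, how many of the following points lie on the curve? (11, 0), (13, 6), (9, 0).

1

(11, 0): 0² ≡ 0, rhs ≡ 7 → off.
(13, 6): 6² ≡ 2, rhs ≡ 2 → on.
(9, 0): 0² ≡ 0, rhs ≡ 4 → off.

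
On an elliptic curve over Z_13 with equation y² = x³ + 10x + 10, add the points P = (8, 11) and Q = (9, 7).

(8, 11) + (9, 7). λ = (7 - 11)/(9 - 8) ≡ 9/1 mod 13. 1⁻¹ ≡ 1 (mod 13) since 1·1 = 1 ≡ 1, so λ ≡ 9.
  x = λ² - 8 - 9 = 81 - 17 ≡ 12; y = λ·(8 - 12) - 11 ≡ 5. → (12, 5)

(12, 5)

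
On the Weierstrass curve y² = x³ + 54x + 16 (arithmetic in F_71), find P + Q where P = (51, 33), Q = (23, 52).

(51, 33) + (23, 52). λ = (52 - 33)/(23 - 51) ≡ 19/43 mod 71. 43⁻¹ ≡ 38 (mod 71), so λ ≡ 12.
  x = λ² - 51 - 23 = 144 - 74 ≡ 70; y = λ·(51 - 70) - 33 ≡ 23. → (70, 23)

(70, 23)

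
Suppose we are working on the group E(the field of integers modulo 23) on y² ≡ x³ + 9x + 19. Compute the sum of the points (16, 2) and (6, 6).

(3, 2)

(16, 2) + (6, 6). λ = (6 - 2)/(6 - 16) ≡ 4/13 mod 23. 13⁻¹ ≡ 16 (mod 23) since 13·16 = 208 ≡ 1, so λ ≡ 18.
  x = λ² - 16 - 6 = 324 - 22 ≡ 3; y = λ·(16 - 3) - 2 ≡ 2. → (3, 2)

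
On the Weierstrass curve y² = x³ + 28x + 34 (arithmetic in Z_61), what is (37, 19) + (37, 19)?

(6, 33)

tangent at (37, 19): λ = (3·37² + 28)/(2·19) ≡ 48/38. 38⁻¹ ≡ 53 (mod 61), so λ ≡ 48·53 ≡ 43.
  x = λ² - 37 - 37 = 1849 - 74 ≡ 6; y = λ·(37 - 6) - 19 ≡ 33. → (6, 33)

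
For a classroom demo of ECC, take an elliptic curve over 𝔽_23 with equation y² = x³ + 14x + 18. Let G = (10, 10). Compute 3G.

(20, 15)

Repeated addition: build up to 3G.
2G: tangent at (10, 10): λ = (3·10² + 14)/(2·10) ≡ 15/20. 20⁻¹ ≡ 15 (mod 23), so λ ≡ 15·15 ≡ 18.
  x = λ² - 10 - 10 = 324 - 20 ≡ 5; y = λ·(10 - 5) - 10 ≡ 11. → (5, 11)
3G: (5, 11) + (10, 10). λ = (10 - 11)/(10 - 5) ≡ 22/5 mod 23. 5⁻¹ ≡ 14 (mod 23) since 5·14 = 70 ≡ 1, so λ ≡ 9.
  x = λ² - 5 - 10 = 81 - 15 ≡ 20; y = λ·(5 - 20) - 11 ≡ 15. → (20, 15)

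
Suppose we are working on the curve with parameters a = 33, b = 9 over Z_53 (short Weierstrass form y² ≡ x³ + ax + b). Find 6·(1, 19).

Write Q = (1, 19).
Repeated addition: build up to 6Q.
2Q: tangent at (1, 19): λ = (3·1² + 33)/(2·19) ≡ 36/38. 38⁻¹ ≡ 7 (mod 53) since 38·7 = 266 ≡ 1, so λ ≡ 36·7 ≡ 40.
  x = λ² - 1 - 1 = 1600 - 2 ≡ 8; y = λ·(1 - 8) - 19 ≡ 19. → (8, 19)
3Q: (8, 19) + (1, 19). λ = (19 - 19)/(1 - 8) ≡ 0/46 mod 53. 46⁻¹ ≡ 15 (mod 53), so λ ≡ 0.
  x = λ² - 8 - 1 = 0 - 9 ≡ 44; y = λ·(8 - 44) - 19 ≡ 34. → (44, 34)
4Q: (44, 34) + (1, 19). λ = (19 - 34)/(1 - 44) ≡ 38/10 mod 53. 10⁻¹ ≡ 16 (mod 53), so λ ≡ 25.
  x = λ² - 44 - 1 = 625 - 45 ≡ 50; y = λ·(44 - 50) - 34 ≡ 28. → (50, 28)
5Q: (50, 28) + (1, 19). λ = (19 - 28)/(1 - 50) ≡ 44/4 mod 53. 4⁻¹ ≡ 40 (mod 53), so λ ≡ 11.
  x = λ² - 50 - 1 = 121 - 51 ≡ 17; y = λ·(50 - 17) - 28 ≡ 17. → (17, 17)
6Q: (17, 17) + (1, 19). λ = (19 - 17)/(1 - 17) ≡ 2/37 mod 53. 37⁻¹ ≡ 43 (mod 53), so λ ≡ 33.
  x = λ² - 17 - 1 = 1089 - 18 ≡ 11; y = λ·(17 - 11) - 17 ≡ 22. → (11, 22)

(11, 22)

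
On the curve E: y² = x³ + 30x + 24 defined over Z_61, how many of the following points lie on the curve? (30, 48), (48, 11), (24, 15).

(30, 48): 48² ≡ 47, rhs ≡ 47 → on.
(48, 11): 11² ≡ 60, rhs ≡ 60 → on.
(24, 15): 15² ≡ 42, rhs ≡ 50 → off.

2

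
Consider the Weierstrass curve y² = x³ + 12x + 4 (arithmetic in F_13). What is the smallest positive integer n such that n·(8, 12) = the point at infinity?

5

2P: tangent at (8, 12): λ = (3·8² + 12)/(2·12) ≡ 9/11. 11⁻¹ ≡ 6 (mod 13) since 11·6 = 66 ≡ 1, so λ ≡ 9·6 ≡ 2.
  x = λ² - 8 - 8 = 4 - 16 ≡ 1; y = λ·(8 - 1) - 12 ≡ 2. → (1, 2)
3P: (1, 2) + (8, 12). λ = (12 - 2)/(8 - 1) ≡ 10/7 mod 13. 7⁻¹ ≡ 2 (mod 13), so λ ≡ 7.
  x = λ² - 1 - 8 = 49 - 9 ≡ 1; y = λ·(1 - 1) - 2 ≡ 11. → (1, 11)
4P: (1, 11) + (8, 12). λ = (12 - 11)/(8 - 1) ≡ 1/7 mod 13. 7⁻¹ ≡ 2 (mod 13), so λ ≡ 2.
  x = λ² - 1 - 8 = 4 - 9 ≡ 8; y = λ·(1 - 8) - 11 ≡ 1. → (8, 1)
5P: (8, 1) + (8, 12): same x and y₁ ≡ -y₂, so the sum is the point at infinity.
5P = the point at infinity, so the order is 5.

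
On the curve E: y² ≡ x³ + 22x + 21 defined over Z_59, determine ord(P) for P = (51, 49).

9

2P: tangent at (51, 49): λ = (3·51² + 22)/(2·49) ≡ 37/39. 39⁻¹ ≡ 56 (mod 59) since 39·56 = 2184 ≡ 1, so λ ≡ 37·56 ≡ 7.
  x = λ² - 51 - 51 = 49 - 102 ≡ 6; y = λ·(51 - 6) - 49 ≡ 30. → (6, 30)
3P: (6, 30) + (51, 49). λ = (49 - 30)/(51 - 6) ≡ 19/45 mod 59. 45⁻¹ ≡ 21 (mod 59), so λ ≡ 45.
  x = λ² - 6 - 51 = 2025 - 57 ≡ 21; y = λ·(6 - 21) - 30 ≡ 3. → (21, 3)
4P: (21, 3) + (51, 49). λ = (49 - 3)/(51 - 21) ≡ 46/30 mod 59. 30⁻¹ ≡ 2 (mod 59), so λ ≡ 33.
  x = λ² - 21 - 51 = 1089 - 72 ≡ 14; y = λ·(21 - 14) - 3 ≡ 51. → (14, 51)
5P: (14, 51) + (51, 49). λ = (49 - 51)/(51 - 14) ≡ 57/37 mod 59. 37⁻¹ ≡ 8 (mod 59) since 37·8 = 296 ≡ 1, so λ ≡ 43.
  x = λ² - 14 - 51 = 1849 - 65 ≡ 14; y = λ·(14 - 14) - 51 ≡ 8. → (14, 8)
6P: (14, 8) + (51, 49). λ = (49 - 8)/(51 - 14) ≡ 41/37 mod 59. 37⁻¹ ≡ 8 (mod 59), so λ ≡ 33.
  x = λ² - 14 - 51 = 1089 - 65 ≡ 21; y = λ·(14 - 21) - 8 ≡ 56. → (21, 56)
7P: (21, 56) + (51, 49). λ = (49 - 56)/(51 - 21) ≡ 52/30 mod 59. 30⁻¹ ≡ 2 (mod 59) since 30·2 = 60 ≡ 1, so λ ≡ 45.
  x = λ² - 21 - 51 = 2025 - 72 ≡ 6; y = λ·(21 - 6) - 56 ≡ 29. → (6, 29)
8P: (6, 29) + (51, 49). λ = (49 - 29)/(51 - 6) ≡ 20/45 mod 59. 45⁻¹ ≡ 21 (mod 59), so λ ≡ 7.
  x = λ² - 6 - 51 = 49 - 57 ≡ 51; y = λ·(6 - 51) - 29 ≡ 10. → (51, 10)
9P: (51, 10) + (51, 49): same x and y₁ ≡ -y₂, so the sum is the point at infinity.
9P = the point at infinity, so the order is 9.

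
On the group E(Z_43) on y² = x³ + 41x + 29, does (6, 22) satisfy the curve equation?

no

y² = 22² ≡ 11; x³ + 41x + 29 = 491 ≡ 18 (mod 43). 11 ≠ 18.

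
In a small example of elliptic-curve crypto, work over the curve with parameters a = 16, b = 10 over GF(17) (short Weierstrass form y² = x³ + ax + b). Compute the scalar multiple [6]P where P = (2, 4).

(11, 15)

Double-and-add on 6 = (110)₂. Start with P = (2, 4) for the leading 1-bit.
double: tangent at (2, 4): λ = (3·2² + 16)/(2·4) ≡ 11/8. 8⁻¹ ≡ 15 (mod 17), so λ ≡ 11·15 ≡ 12.
  x = λ² - 2 - 2 = 144 - 4 ≡ 4; y = λ·(2 - 4) - 4 ≡ 6. → (4, 6)
add P: (4, 6) + (2, 4). λ = (4 - 6)/(2 - 4) ≡ 15/15 mod 17. 15⁻¹ ≡ 8 (mod 17), so λ ≡ 1.
  x = λ² - 4 - 2 = 1 - 6 ≡ 12; y = λ·(4 - 12) - 6 ≡ 3. → (12, 3)
double: tangent at (12, 3): λ = (3·12² + 16)/(2·3) ≡ 6/6. 6⁻¹ ≡ 3 (mod 17), so λ ≡ 6·3 ≡ 1.
  x = λ² - 12 - 12 = 1 - 24 ≡ 11; y = λ·(12 - 11) - 3 ≡ 15. → (11, 15)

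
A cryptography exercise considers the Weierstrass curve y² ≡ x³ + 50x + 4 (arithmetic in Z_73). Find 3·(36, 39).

(49, 23)

Write P = (36, 39).
Repeated addition: build up to 3P.
2P: tangent at (36, 39): λ = (3·36² + 50)/(2·39) ≡ 69/5. 5⁻¹ ≡ 44 (mod 73) since 5·44 = 220 ≡ 1, so λ ≡ 69·44 ≡ 43.
  x = λ² - 36 - 36 = 1849 - 72 ≡ 25; y = λ·(36 - 25) - 39 ≡ 69. → (25, 69)
3P: (25, 69) + (36, 39). λ = (39 - 69)/(36 - 25) ≡ 43/11 mod 73. 11⁻¹ ≡ 20 (mod 73) since 11·20 = 220 ≡ 1, so λ ≡ 57.
  x = λ² - 25 - 36 = 3249 - 61 ≡ 49; y = λ·(25 - 49) - 69 ≡ 23. → (49, 23)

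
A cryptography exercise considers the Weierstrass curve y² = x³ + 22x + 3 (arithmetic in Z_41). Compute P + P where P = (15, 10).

(11, 31)

tangent at (15, 10): λ = (3·15² + 22)/(2·10) ≡ 0/20. 20⁻¹ ≡ 39 (mod 41), so λ ≡ 0·39 ≡ 0.
  x = λ² - 15 - 15 = 0 - 30 ≡ 11; y = λ·(15 - 11) - 10 ≡ 31. → (11, 31)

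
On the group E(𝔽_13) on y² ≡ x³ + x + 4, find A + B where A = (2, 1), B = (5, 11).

(7, 4)

(2, 1) + (5, 11). λ = (11 - 1)/(5 - 2) ≡ 10/3 mod 13. 3⁻¹ ≡ 9 (mod 13) since 3·9 = 27 ≡ 1, so λ ≡ 12.
  x = λ² - 2 - 5 = 144 - 7 ≡ 7; y = λ·(2 - 7) - 1 ≡ 4. → (7, 4)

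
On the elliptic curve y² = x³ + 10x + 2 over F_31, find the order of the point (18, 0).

2P: (18, 0) + (18, 0): same x and y₁ ≡ -y₂, so the sum is the point at infinity.
2P = the point at infinity, so the order is 2.

2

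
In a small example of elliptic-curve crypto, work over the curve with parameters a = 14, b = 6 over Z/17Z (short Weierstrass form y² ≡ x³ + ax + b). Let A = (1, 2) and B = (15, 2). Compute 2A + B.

O

First 2A:
Repeated addition: build up to 2A.
2A: tangent at (1, 2): λ = (3·1² + 14)/(2·2) ≡ 0/4. 4⁻¹ ≡ 13 (mod 17), so λ ≡ 0·13 ≡ 0.
  x = λ² - 1 - 1 = 0 - 2 ≡ 15; y = λ·(1 - 15) - 2 ≡ 15. → (15, 15)
2A = (15, 15).
Finally 2A + B:
(15, 15) + (15, 2): same x and y₁ ≡ -y₂, so the sum is ∞.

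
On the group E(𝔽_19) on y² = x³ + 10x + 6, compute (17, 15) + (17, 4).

The two points share x = 17 and their y-coordinates satisfy 15 + 4 ≡ 0 (mod 19), so they are inverses. Their sum is O.

O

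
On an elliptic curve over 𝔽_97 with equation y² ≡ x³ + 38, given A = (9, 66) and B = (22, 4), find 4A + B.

(76, 34)

First 4A:
Repeated addition: build up to 4A.
2A: tangent at (9, 66): λ = (3·9² + 0)/(2·66) ≡ 49/35. 35⁻¹ ≡ 61 (mod 97), so λ ≡ 49·61 ≡ 79.
  x = λ² - 9 - 9 = 6241 - 18 ≡ 15; y = λ·(9 - 15) - 66 ≡ 42. → (15, 42)
3A: (15, 42) + (9, 66). λ = (66 - 42)/(9 - 15) ≡ 24/91 mod 97. 91⁻¹ ≡ 16 (mod 97) since 91·16 = 1456 ≡ 1, so λ ≡ 93.
  x = λ² - 15 - 9 = 8649 - 24 ≡ 89; y = λ·(15 - 89) - 42 ≡ 60. → (89, 60)
4A: (89, 60) + (9, 66). λ = (66 - 60)/(9 - 89) ≡ 6/17 mod 97. 17⁻¹ ≡ 40 (mod 97) since 17·40 = 680 ≡ 1, so λ ≡ 46.
  x = λ² - 89 - 9 = 2116 - 98 ≡ 78; y = λ·(89 - 78) - 60 ≡ 58. → (78, 58)
4A = (78, 58).
Finally 4A + B:
(78, 58) + (22, 4). λ = (4 - 58)/(22 - 78) ≡ 43/41 mod 97. 41⁻¹ ≡ 71 (mod 97), so λ ≡ 46.
  x = λ² - 78 - 22 = 2116 - 100 ≡ 76; y = λ·(78 - 76) - 58 ≡ 34. → (76, 34)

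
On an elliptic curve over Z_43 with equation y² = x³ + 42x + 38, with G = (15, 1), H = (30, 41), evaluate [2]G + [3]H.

(34, 7)

First 2G:
Repeated addition: build up to 2G.
2G: tangent at (15, 1): λ = (3·15² + 42)/(2·1) ≡ 29/2. 2⁻¹ ≡ 22 (mod 43), so λ ≡ 29·22 ≡ 36.
  x = λ² - 15 - 15 = 1296 - 30 ≡ 19; y = λ·(15 - 19) - 1 ≡ 27. → (19, 27)
2G = (19, 27).
Next 3H:
Repeated addition: build up to 3H.
2H: tangent at (30, 41): λ = (3·30² + 42)/(2·41) ≡ 33/39. 39⁻¹ ≡ 32 (mod 43), so λ ≡ 33·32 ≡ 24.
  x = λ² - 30 - 30 = 576 - 60 ≡ 0; y = λ·(30 - 0) - 41 ≡ 34. → (0, 34)
3H: (0, 34) + (30, 41). λ = (41 - 34)/(30 - 0) ≡ 7/30 mod 43. 30⁻¹ ≡ 33 (mod 43) since 30·33 = 990 ≡ 1, so λ ≡ 16.
  x = λ² - 0 - 30 = 256 - 30 ≡ 11; y = λ·(0 - 11) - 34 ≡ 5. → (11, 5)
3H = (11, 5).
Finally 2G + 3H:
(19, 27) + (11, 5). λ = (5 - 27)/(11 - 19) ≡ 21/35 mod 43. 35⁻¹ ≡ 16 (mod 43) since 35·16 = 560 ≡ 1, so λ ≡ 35.
  x = λ² - 19 - 11 = 1225 - 30 ≡ 34; y = λ·(19 - 34) - 27 ≡ 7. → (34, 7)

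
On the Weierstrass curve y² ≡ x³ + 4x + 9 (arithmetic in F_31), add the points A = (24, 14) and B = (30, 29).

(24, 14) + (30, 29). λ = (29 - 14)/(30 - 24) ≡ 15/6 mod 31. 6⁻¹ ≡ 26 (mod 31), so λ ≡ 18.
  x = λ² - 24 - 30 = 324 - 54 ≡ 22; y = λ·(24 - 22) - 14 ≡ 22. → (22, 22)

(22, 22)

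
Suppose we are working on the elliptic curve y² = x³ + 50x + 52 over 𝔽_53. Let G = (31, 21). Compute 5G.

Double-and-add on 5 = (101)₂. Start with G = (31, 21) for the leading 1-bit.
double: tangent at (31, 21): λ = (3·31² + 50)/(2·21) ≡ 18/42. 42⁻¹ ≡ 24 (mod 53), so λ ≡ 18·24 ≡ 8.
  x = λ² - 31 - 31 = 64 - 62 ≡ 2; y = λ·(31 - 2) - 21 ≡ 52. → (2, 52)
double: tangent at (2, 52): λ = (3·2² + 50)/(2·52) ≡ 9/51. 51⁻¹ ≡ 26 (mod 53), so λ ≡ 9·26 ≡ 22.
  x = λ² - 2 - 2 = 484 - 4 ≡ 3; y = λ·(2 - 3) - 52 ≡ 32. → (3, 32)
add G: (3, 32) + (31, 21). λ = (21 - 32)/(31 - 3) ≡ 42/28 mod 53. 28⁻¹ ≡ 36 (mod 53) since 28·36 = 1008 ≡ 1, so λ ≡ 28.
  x = λ² - 3 - 31 = 784 - 34 ≡ 8; y = λ·(3 - 8) - 32 ≡ 40. → (8, 40)

(8, 40)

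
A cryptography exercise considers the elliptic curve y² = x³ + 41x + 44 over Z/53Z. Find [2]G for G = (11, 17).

tangent at (11, 17): λ = (3·11² + 41)/(2·17) ≡ 33/34. 34⁻¹ ≡ 39 (mod 53) since 34·39 = 1326 ≡ 1, so λ ≡ 33·39 ≡ 15.
  x = λ² - 11 - 11 = 225 - 22 ≡ 44; y = λ·(11 - 44) - 17 ≡ 18. → (44, 18)

(44, 18)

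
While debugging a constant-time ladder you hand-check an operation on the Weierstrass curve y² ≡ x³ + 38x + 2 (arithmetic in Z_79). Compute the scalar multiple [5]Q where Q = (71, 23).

(65, 26)

Repeated addition: build up to 5Q.
2Q: tangent at (71, 23): λ = (3·71² + 38)/(2·23) ≡ 72/46. 46⁻¹ ≡ 67 (mod 79), so λ ≡ 72·67 ≡ 5.
  x = λ² - 71 - 71 = 25 - 142 ≡ 41; y = λ·(71 - 41) - 23 ≡ 48. → (41, 48)
3Q: (41, 48) + (71, 23). λ = (23 - 48)/(71 - 41) ≡ 54/30 mod 79. 30⁻¹ ≡ 29 (mod 79) since 30·29 = 870 ≡ 1, so λ ≡ 65.
  x = λ² - 41 - 71 = 4225 - 112 ≡ 5; y = λ·(41 - 5) - 48 ≡ 1. → (5, 1)
4Q: (5, 1) + (71, 23). λ = (23 - 1)/(71 - 5) ≡ 22/66 mod 79. 66⁻¹ ≡ 6 (mod 79) since 66·6 = 396 ≡ 1, so λ ≡ 53.
  x = λ² - 5 - 71 = 2809 - 76 ≡ 47; y = λ·(5 - 47) - 1 ≡ 64. → (47, 64)
5Q: (47, 64) + (71, 23). λ = (23 - 64)/(71 - 47) ≡ 38/24 mod 79. 24⁻¹ ≡ 56 (mod 79), so λ ≡ 74.
  x = λ² - 47 - 71 = 5476 - 118 ≡ 65; y = λ·(47 - 65) - 64 ≡ 26. → (65, 26)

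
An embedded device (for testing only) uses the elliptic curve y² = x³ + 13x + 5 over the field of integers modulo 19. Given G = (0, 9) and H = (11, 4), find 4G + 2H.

(17, 16)

First 4G:
Repeated addition: build up to 4G.
2G: tangent at (0, 9): λ = (3·0² + 13)/(2·9) ≡ 13/18. 18⁻¹ ≡ 18 (mod 19), so λ ≡ 13·18 ≡ 6.
  x = λ² - 0 - 0 = 36 - 0 ≡ 17; y = λ·(0 - 17) - 9 ≡ 3. → (17, 3)
3G: (17, 3) + (0, 9). λ = (9 - 3)/(0 - 17) ≡ 6/2 mod 19. 2⁻¹ ≡ 10 (mod 19) since 2·10 = 20 ≡ 1, so λ ≡ 3.
  x = λ² - 17 - 0 = 9 - 17 ≡ 11; y = λ·(17 - 11) - 3 ≡ 15. → (11, 15)
4G: (11, 15) + (0, 9). λ = (9 - 15)/(0 - 11) ≡ 13/8 mod 19. 8⁻¹ ≡ 12 (mod 19), so λ ≡ 4.
  x = λ² - 11 - 0 = 16 - 11 ≡ 5; y = λ·(11 - 5) - 15 ≡ 9. → (5, 9)
4G = (5, 9).
Next 2H:
Repeated addition: build up to 2H.
2H: tangent at (11, 4): λ = (3·11² + 13)/(2·4) ≡ 15/8. 8⁻¹ ≡ 12 (mod 19) since 8·12 = 96 ≡ 1, so λ ≡ 15·12 ≡ 9.
  x = λ² - 11 - 11 = 81 - 22 ≡ 2; y = λ·(11 - 2) - 4 ≡ 1. → (2, 1)
2H = (2, 1).
Finally 4G + 2H:
(5, 9) + (2, 1). λ = (1 - 9)/(2 - 5) ≡ 11/16 mod 19. 16⁻¹ ≡ 6 (mod 19) since 16·6 = 96 ≡ 1, so λ ≡ 9.
  x = λ² - 5 - 2 = 81 - 7 ≡ 17; y = λ·(5 - 17) - 9 ≡ 16. → (17, 16)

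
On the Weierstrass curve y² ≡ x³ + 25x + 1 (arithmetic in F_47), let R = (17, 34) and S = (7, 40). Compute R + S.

(29, 39)

(17, 34) + (7, 40). λ = (40 - 34)/(7 - 17) ≡ 6/37 mod 47. 37⁻¹ ≡ 14 (mod 47), so λ ≡ 37.
  x = λ² - 17 - 7 = 1369 - 24 ≡ 29; y = λ·(17 - 29) - 34 ≡ 39. → (29, 39)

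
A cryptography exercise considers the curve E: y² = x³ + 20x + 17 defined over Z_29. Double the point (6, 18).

tangent at (6, 18): λ = (3·6² + 20)/(2·18) ≡ 12/7. 7⁻¹ ≡ 25 (mod 29), so λ ≡ 12·25 ≡ 10.
  x = λ² - 6 - 6 = 100 - 12 ≡ 1; y = λ·(6 - 1) - 18 ≡ 3. → (1, 3)

(1, 3)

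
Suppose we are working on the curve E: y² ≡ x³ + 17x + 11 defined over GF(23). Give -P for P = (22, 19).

(22, 4)

-(22, 19) = (22, -19 mod 23) = (22, 4).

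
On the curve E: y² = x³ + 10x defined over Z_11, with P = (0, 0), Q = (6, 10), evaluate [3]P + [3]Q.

(1, 0)

First 3P:
Repeated addition: build up to 3P.
2P: (0, 0) + (0, 0): same x and y₁ ≡ -y₂, so the sum is ∞.
3P: ∞ + (0, 0) = (0, 0) (identity).
3P = (0, 0).
Next 3Q:
Repeated addition: build up to 3Q.
2Q: tangent at (6, 10): λ = (3·6² + 10)/(2·10) ≡ 8/9. 9⁻¹ ≡ 5 (mod 11) since 9·5 = 45 ≡ 1, so λ ≡ 8·5 ≡ 7.
  x = λ² - 6 - 6 = 49 - 12 ≡ 4; y = λ·(6 - 4) - 10 ≡ 4. → (4, 4)
3Q: (4, 4) + (6, 10). λ = (10 - 4)/(6 - 4) ≡ 6/2 mod 11. 2⁻¹ ≡ 6 (mod 11), so λ ≡ 3.
  x = λ² - 4 - 6 = 9 - 10 ≡ 10; y = λ·(4 - 10) - 4 ≡ 0. → (10, 0)
3Q = (10, 0).
Finally 3P + 3Q:
(0, 0) + (10, 0). λ = (0 - 0)/(10 - 0) ≡ 0/10 mod 11. 10⁻¹ ≡ 10 (mod 11) since 10·10 = 100 ≡ 1, so λ ≡ 0.
  x = λ² - 0 - 10 = 0 - 10 ≡ 1; y = λ·(0 - 1) - 0 ≡ 0. → (1, 0)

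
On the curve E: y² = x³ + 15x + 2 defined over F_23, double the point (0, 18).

tangent at (0, 18): λ = (3·0² + 15)/(2·18) ≡ 15/13. 13⁻¹ ≡ 16 (mod 23) since 13·16 = 208 ≡ 1, so λ ≡ 15·16 ≡ 10.
  x = λ² - 0 - 0 = 100 - 0 ≡ 8; y = λ·(0 - 8) - 18 ≡ 17. → (8, 17)

(8, 17)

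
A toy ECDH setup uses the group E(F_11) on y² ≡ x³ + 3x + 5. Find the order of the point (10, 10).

2P: tangent at (10, 10): λ = (3·10² + 3)/(2·10) ≡ 6/9. 9⁻¹ ≡ 5 (mod 11), so λ ≡ 6·5 ≡ 8.
  x = λ² - 10 - 10 = 64 - 20 ≡ 0; y = λ·(10 - 0) - 10 ≡ 4. → (0, 4)
3P: (0, 4) + (10, 10). λ = (10 - 4)/(10 - 0) ≡ 6/10 mod 11. 10⁻¹ ≡ 10 (mod 11), so λ ≡ 5.
  x = λ² - 0 - 10 = 25 - 10 ≡ 4; y = λ·(0 - 4) - 4 ≡ 9. → (4, 9)
4P: (4, 9) + (10, 10). λ = (10 - 9)/(10 - 4) ≡ 1/6 mod 11. 6⁻¹ ≡ 2 (mod 11) since 6·2 = 12 ≡ 1, so λ ≡ 2.
  x = λ² - 4 - 10 = 4 - 14 ≡ 1; y = λ·(4 - 1) - 9 ≡ 8. → (1, 8)
5P: (1, 8) + (10, 10). λ = (10 - 8)/(10 - 1) ≡ 2/9 mod 11. 9⁻¹ ≡ 5 (mod 11), so λ ≡ 10.
  x = λ² - 1 - 10 = 100 - 11 ≡ 1; y = λ·(1 - 1) - 8 ≡ 3. → (1, 3)
6P: (1, 3) + (10, 10). λ = (10 - 3)/(10 - 1) ≡ 7/9 mod 11. 9⁻¹ ≡ 5 (mod 11), so λ ≡ 2.
  x = λ² - 1 - 10 = 4 - 11 ≡ 4; y = λ·(1 - 4) - 3 ≡ 2. → (4, 2)
7P: (4, 2) + (10, 10). λ = (10 - 2)/(10 - 4) ≡ 8/6 mod 11. 6⁻¹ ≡ 2 (mod 11), so λ ≡ 5.
  x = λ² - 4 - 10 = 25 - 14 ≡ 0; y = λ·(4 - 0) - 2 ≡ 7. → (0, 7)
8P: (0, 7) + (10, 10). λ = (10 - 7)/(10 - 0) ≡ 3/10 mod 11. 10⁻¹ ≡ 10 (mod 11), so λ ≡ 8.
  x = λ² - 0 - 10 = 64 - 10 ≡ 10; y = λ·(0 - 10) - 7 ≡ 1. → (10, 1)
9P: (10, 1) + (10, 10): same x and y₁ ≡ -y₂, so the sum is 𝒪.
9P = 𝒪, so the order is 9.

9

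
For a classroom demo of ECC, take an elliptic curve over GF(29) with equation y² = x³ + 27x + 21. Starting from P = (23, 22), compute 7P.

(24, 15)

Repeated addition: build up to 7P.
2P: tangent at (23, 22): λ = (3·23² + 27)/(2·22) ≡ 19/15. 15⁻¹ ≡ 2 (mod 29) since 15·2 = 30 ≡ 1, so λ ≡ 19·2 ≡ 9.
  x = λ² - 23 - 23 = 81 - 46 ≡ 6; y = λ·(23 - 6) - 22 ≡ 15. → (6, 15)
3P: (6, 15) + (23, 22). λ = (22 - 15)/(23 - 6) ≡ 7/17 mod 29. 17⁻¹ ≡ 12 (mod 29), so λ ≡ 26.
  x = λ² - 6 - 23 = 676 - 29 ≡ 9; y = λ·(6 - 9) - 15 ≡ 23. → (9, 23)
4P: (9, 23) + (23, 22). λ = (22 - 23)/(23 - 9) ≡ 28/14 mod 29. 14⁻¹ ≡ 27 (mod 29), so λ ≡ 2.
  x = λ² - 9 - 23 = 4 - 32 ≡ 1; y = λ·(9 - 1) - 23 ≡ 22. → (1, 22)
5P: (1, 22) + (23, 22). λ = (22 - 22)/(23 - 1) ≡ 0/22 mod 29. 22⁻¹ ≡ 4 (mod 29), so λ ≡ 0.
  x = λ² - 1 - 23 = 0 - 24 ≡ 5; y = λ·(1 - 5) - 22 ≡ 7. → (5, 7)
6P: (5, 7) + (23, 22). λ = (22 - 7)/(23 - 5) ≡ 15/18 mod 29. 18⁻¹ ≡ 21 (mod 29) since 18·21 = 378 ≡ 1, so λ ≡ 25.
  x = λ² - 5 - 23 = 625 - 28 ≡ 17; y = λ·(5 - 17) - 7 ≡ 12. → (17, 12)
7P: (17, 12) + (23, 22). λ = (22 - 12)/(23 - 17) ≡ 10/6 mod 29. 6⁻¹ ≡ 5 (mod 29) since 6·5 = 30 ≡ 1, so λ ≡ 21.
  x = λ² - 17 - 23 = 441 - 40 ≡ 24; y = λ·(17 - 24) - 12 ≡ 15. → (24, 15)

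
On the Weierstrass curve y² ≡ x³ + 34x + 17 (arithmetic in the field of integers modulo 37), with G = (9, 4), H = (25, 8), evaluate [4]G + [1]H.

First 4G:
Repeated addition: build up to 4G.
2G: tangent at (9, 4): λ = (3·9² + 34)/(2·4) ≡ 18/8. 8⁻¹ ≡ 14 (mod 37) since 8·14 = 112 ≡ 1, so λ ≡ 18·14 ≡ 30.
  x = λ² - 9 - 9 = 900 - 18 ≡ 31; y = λ·(9 - 31) - 4 ≡ 2. → (31, 2)
3G: (31, 2) + (9, 4). λ = (4 - 2)/(9 - 31) ≡ 2/15 mod 37. 15⁻¹ ≡ 5 (mod 37) since 15·5 = 75 ≡ 1, so λ ≡ 10.
  x = λ² - 31 - 9 = 100 - 40 ≡ 23; y = λ·(31 - 23) - 2 ≡ 4. → (23, 4)
4G: (23, 4) + (9, 4). λ = (4 - 4)/(9 - 23) ≡ 0/23 mod 37. 23⁻¹ ≡ 29 (mod 37), so λ ≡ 0.
  x = λ² - 23 - 9 = 0 - 32 ≡ 5; y = λ·(23 - 5) - 4 ≡ 33. → (5, 33)
4G = (5, 33).
Finally 4G + H:
(5, 33) + (25, 8). λ = (8 - 33)/(25 - 5) ≡ 12/20 mod 37. 20⁻¹ ≡ 13 (mod 37), so λ ≡ 8.
  x = λ² - 5 - 25 = 64 - 30 ≡ 34; y = λ·(5 - 34) - 33 ≡ 31. → (34, 31)

(34, 31)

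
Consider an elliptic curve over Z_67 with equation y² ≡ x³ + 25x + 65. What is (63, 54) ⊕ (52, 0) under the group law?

(63, 54) + (52, 0). λ = (0 - 54)/(52 - 63) ≡ 13/56 mod 67. 56⁻¹ ≡ 6 (mod 67) since 56·6 = 336 ≡ 1, so λ ≡ 11.
  x = λ² - 63 - 52 = 121 - 115 ≡ 6; y = λ·(63 - 6) - 54 ≡ 37. → (6, 37)

(6, 37)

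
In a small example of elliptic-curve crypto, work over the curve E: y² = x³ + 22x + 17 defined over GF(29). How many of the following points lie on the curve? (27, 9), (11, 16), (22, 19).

(27, 9): 9² ≡ 23, rhs ≡ 23 → on.
(11, 16): 16² ≡ 24, rhs ≡ 24 → on.
(22, 19): 19² ≡ 13, rhs ≡ 13 → on.

3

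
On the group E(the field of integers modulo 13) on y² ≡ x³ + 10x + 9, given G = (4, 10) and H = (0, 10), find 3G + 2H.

First 3G:
Repeated addition: build up to 3G.
2G: tangent at (4, 10): λ = (3·4² + 10)/(2·10) ≡ 6/7. 7⁻¹ ≡ 2 (mod 13) since 7·2 = 14 ≡ 1, so λ ≡ 6·2 ≡ 12.
  x = λ² - 4 - 4 = 144 - 8 ≡ 6; y = λ·(4 - 6) - 10 ≡ 5. → (6, 5)
3G: (6, 5) + (4, 10). λ = (10 - 5)/(4 - 6) ≡ 5/11 mod 13. 11⁻¹ ≡ 6 (mod 13), so λ ≡ 4.
  x = λ² - 6 - 4 = 16 - 10 ≡ 6; y = λ·(6 - 6) - 5 ≡ 8. → (6, 8)
3G = (6, 8).
Next 2H:
Repeated addition: build up to 2H.
2H: tangent at (0, 10): λ = (3·0² + 10)/(2·10) ≡ 10/7. 7⁻¹ ≡ 2 (mod 13), so λ ≡ 10·2 ≡ 7.
  x = λ² - 0 - 0 = 49 - 0 ≡ 10; y = λ·(0 - 10) - 10 ≡ 11. → (10, 11)
2H = (10, 11).
Finally 3G + 2H:
(6, 8) + (10, 11). λ = (11 - 8)/(10 - 6) ≡ 3/4 mod 13. 4⁻¹ ≡ 10 (mod 13) since 4·10 = 40 ≡ 1, so λ ≡ 4.
  x = λ² - 6 - 10 = 16 - 16 ≡ 0; y = λ·(6 - 0) - 8 ≡ 3. → (0, 3)

(0, 3)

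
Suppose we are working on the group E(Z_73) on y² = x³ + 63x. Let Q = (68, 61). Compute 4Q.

(2, 39)

Repeated addition: build up to 4Q.
2Q: tangent at (68, 61): λ = (3·68² + 63)/(2·61) ≡ 65/49. 49⁻¹ ≡ 3 (mod 73) since 49·3 = 147 ≡ 1, so λ ≡ 65·3 ≡ 49.
  x = λ² - 68 - 68 = 2401 - 136 ≡ 2; y = λ·(68 - 2) - 61 ≡ 34. → (2, 34)
3Q: (2, 34) + (68, 61). λ = (61 - 34)/(68 - 2) ≡ 27/66 mod 73. 66⁻¹ ≡ 52 (mod 73), so λ ≡ 17.
  x = λ² - 2 - 68 = 289 - 70 ≡ 0; y = λ·(2 - 0) - 34 ≡ 0. → (0, 0)
4Q: (0, 0) + (68, 61). λ = (61 - 0)/(68 - 0) ≡ 61/68 mod 73. 68⁻¹ ≡ 29 (mod 73), so λ ≡ 17.
  x = λ² - 0 - 68 = 289 - 68 ≡ 2; y = λ·(0 - 2) - 0 ≡ 39. → (2, 39)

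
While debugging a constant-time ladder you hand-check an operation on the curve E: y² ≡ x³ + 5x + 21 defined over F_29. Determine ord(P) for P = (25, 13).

2P: tangent at (25, 13): λ = (3·25² + 5)/(2·13) ≡ 24/26. 26⁻¹ ≡ 19 (mod 29), so λ ≡ 24·19 ≡ 21.
  x = λ² - 25 - 25 = 441 - 50 ≡ 14; y = λ·(25 - 14) - 13 ≡ 15. → (14, 15)
3P: (14, 15) + (25, 13). λ = (13 - 15)/(25 - 14) ≡ 27/11 mod 29. 11⁻¹ ≡ 8 (mod 29), so λ ≡ 13.
  x = λ² - 14 - 25 = 169 - 39 ≡ 14; y = λ·(14 - 14) - 15 ≡ 14. → (14, 14)
4P: (14, 14) + (25, 13). λ = (13 - 14)/(25 - 14) ≡ 28/11 mod 29. 11⁻¹ ≡ 8 (mod 29) since 11·8 = 88 ≡ 1, so λ ≡ 21.
  x = λ² - 14 - 25 = 441 - 39 ≡ 25; y = λ·(14 - 25) - 14 ≡ 16. → (25, 16)
5P: (25, 16) + (25, 13): same x and y₁ ≡ -y₂, so the sum is O.
5P = O, so the order is 5.

5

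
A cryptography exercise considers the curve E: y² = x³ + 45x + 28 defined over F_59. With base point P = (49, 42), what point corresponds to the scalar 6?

Repeated addition: build up to 6P.
2P: tangent at (49, 42): λ = (3·49² + 45)/(2·42) ≡ 50/25. 25⁻¹ ≡ 26 (mod 59) since 25·26 = 650 ≡ 1, so λ ≡ 50·26 ≡ 2.
  x = λ² - 49 - 49 = 4 - 98 ≡ 24; y = λ·(49 - 24) - 42 ≡ 8. → (24, 8)
3P: (24, 8) + (49, 42). λ = (42 - 8)/(49 - 24) ≡ 34/25 mod 59. 25⁻¹ ≡ 26 (mod 59), so λ ≡ 58.
  x = λ² - 24 - 49 = 3364 - 73 ≡ 46; y = λ·(24 - 46) - 8 ≡ 14. → (46, 14)
4P: (46, 14) + (49, 42). λ = (42 - 14)/(49 - 46) ≡ 28/3 mod 59. 3⁻¹ ≡ 20 (mod 59), so λ ≡ 29.
  x = λ² - 46 - 49 = 841 - 95 ≡ 38; y = λ·(46 - 38) - 14 ≡ 41. → (38, 41)
5P: (38, 41) + (49, 42). λ = (42 - 41)/(49 - 38) ≡ 1/11 mod 59. 11⁻¹ ≡ 43 (mod 59) since 11·43 = 473 ≡ 1, so λ ≡ 43.
  x = λ² - 38 - 49 = 1849 - 87 ≡ 51; y = λ·(38 - 51) - 41 ≡ 49. → (51, 49)
6P: (51, 49) + (49, 42). λ = (42 - 49)/(49 - 51) ≡ 52/57 mod 59. 57⁻¹ ≡ 29 (mod 59) since 57·29 = 1653 ≡ 1, so λ ≡ 33.
  x = λ² - 51 - 49 = 1089 - 100 ≡ 45; y = λ·(51 - 45) - 49 ≡ 31. → (45, 31)

(45, 31)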